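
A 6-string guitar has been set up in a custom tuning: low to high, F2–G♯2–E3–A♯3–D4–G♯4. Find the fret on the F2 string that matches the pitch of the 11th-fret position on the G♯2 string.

G♯2 at fret 11 is G♯2 + 11 semitones = G3.
The open F2 string is 3 semitones below the open G♯2, so the same pitch on the F2 string lies at fret 11 + 3 = 14.

14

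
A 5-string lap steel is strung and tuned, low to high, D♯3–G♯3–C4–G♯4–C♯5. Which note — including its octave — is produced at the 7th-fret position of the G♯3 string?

D♯4

The open G♯3 string plus 7 semitones: G#–A–A#–B–C–C#–D–D#.
The walk passes from B into C once, so the octave number goes from 3 to 4.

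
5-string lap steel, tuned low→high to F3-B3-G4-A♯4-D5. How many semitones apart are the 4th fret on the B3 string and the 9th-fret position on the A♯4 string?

B3 at fret 4 → D♯4 (MIDI 63); A♯4 at fret 9 → G5 (MIDI 79).
63 − 79 = -16, so the two pitches are 16 semitones apart, with G5 the higher.

16 semitones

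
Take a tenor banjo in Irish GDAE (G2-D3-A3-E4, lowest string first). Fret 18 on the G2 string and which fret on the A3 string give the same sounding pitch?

G2 at fret 18 is G2 + 18 semitones = C♯4.
The open A3 string is 14 semitones above the open G2, so the same pitch on the A3 string lies at fret 18 − 14 = 4.

4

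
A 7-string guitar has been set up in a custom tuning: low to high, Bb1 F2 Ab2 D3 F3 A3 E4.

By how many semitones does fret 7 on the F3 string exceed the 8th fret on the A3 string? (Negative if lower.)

F3 at fret 7 → C4 (MIDI 60); A3 at fret 8 → F4 (MIDI 65).
60 − 65 = -5, so the two pitches are 5 semitones apart.

-5 semitones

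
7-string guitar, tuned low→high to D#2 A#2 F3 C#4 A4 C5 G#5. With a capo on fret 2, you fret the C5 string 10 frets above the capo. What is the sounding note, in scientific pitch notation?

C6

The capo raises the open C5 by 2 semitones to D5; fretting 10 more gives C5 + 2 + 10 = C5 + 12 semitones = C6.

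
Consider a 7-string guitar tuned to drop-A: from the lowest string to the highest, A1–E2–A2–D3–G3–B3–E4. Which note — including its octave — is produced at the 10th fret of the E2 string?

The open E2 string plus 10 semitones: E–F–F#–G–…–C–C#–D.
The walk passes from B into C once, so the octave number goes from 2 to 3.

D3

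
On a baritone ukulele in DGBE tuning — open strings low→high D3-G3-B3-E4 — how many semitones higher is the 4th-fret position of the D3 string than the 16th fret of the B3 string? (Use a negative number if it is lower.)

D3 at fret 4 → F#3 (MIDI 54); B3 at fret 16 → D#5 (MIDI 75).
54 − 75 = -21, so the two pitches are 21 semitones apart.

-21 semitones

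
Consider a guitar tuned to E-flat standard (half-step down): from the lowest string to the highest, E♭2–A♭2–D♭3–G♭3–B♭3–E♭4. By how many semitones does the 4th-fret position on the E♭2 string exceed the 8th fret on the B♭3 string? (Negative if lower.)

-23 semitones

E♭2 at fret 4 → G2 (MIDI 43); B♭3 at fret 8 → G♭4 (MIDI 66).
43 − 66 = -23, so the two pitches are 23 semitones apart.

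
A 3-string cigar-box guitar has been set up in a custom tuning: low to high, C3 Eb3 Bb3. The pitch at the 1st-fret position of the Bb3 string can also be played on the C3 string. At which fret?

Fret 1 on Bb3 is MIDI 58 + 1 = 59 (B3). On the C3 string (open MIDI 48), that pitch is 59 − 48 = fret 11.

11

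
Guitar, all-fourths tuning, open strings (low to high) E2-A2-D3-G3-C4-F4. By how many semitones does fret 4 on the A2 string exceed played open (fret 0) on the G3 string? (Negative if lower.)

-6 semitones

A2 at fret 4 → C#3 (MIDI 49); G3 at fret 0 → G3 (MIDI 55).
49 − 55 = -6, so the two pitches are 6 semitones apart.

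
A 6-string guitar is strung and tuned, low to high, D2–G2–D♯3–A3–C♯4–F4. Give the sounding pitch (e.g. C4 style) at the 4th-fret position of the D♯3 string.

The open D♯3 string plus 4 semitones: D#–E–F–F#–G.
No B→C boundary is crossed, so the octave stays at 3.

G3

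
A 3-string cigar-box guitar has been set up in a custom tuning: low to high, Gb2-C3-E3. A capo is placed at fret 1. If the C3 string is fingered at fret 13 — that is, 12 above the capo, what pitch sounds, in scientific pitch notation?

The capo raises the open C3 by 1 semitone to Db3; fretting 12 more gives C3 + 1 + 12 = C3 + 13 semitones = Db4.

Db4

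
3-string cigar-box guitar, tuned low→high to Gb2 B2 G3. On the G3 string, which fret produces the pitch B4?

B4 is 16 semitones above the open G3 (G–Ab–A–Bb–…–A–Bb–B), so it sits at fret 16.

16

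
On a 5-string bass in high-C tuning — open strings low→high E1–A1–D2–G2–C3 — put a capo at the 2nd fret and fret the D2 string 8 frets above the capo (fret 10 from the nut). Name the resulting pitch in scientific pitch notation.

The capo raises the open D2 by 2 semitones to E2; fretting 8 more gives D2 + 2 + 8 = D2 + 10 semitones = C3.

C3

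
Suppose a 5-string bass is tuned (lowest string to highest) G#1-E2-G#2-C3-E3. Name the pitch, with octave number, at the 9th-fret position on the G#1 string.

F2

The open G#1 string plus 9 semitones: G#–A–A#–B–C–C#–D–D#–E–F.
The walk passes from B into C once, so the octave number goes from 1 to 2.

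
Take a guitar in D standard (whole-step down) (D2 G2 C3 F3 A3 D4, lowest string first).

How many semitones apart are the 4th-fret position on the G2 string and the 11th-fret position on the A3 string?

21 semitones

G2 at fret 4 → B2 (MIDI 47); A3 at fret 11 → G#4 (MIDI 68).
47 − 68 = -21, so the two pitches are 21 semitones apart, with G#4 the higher.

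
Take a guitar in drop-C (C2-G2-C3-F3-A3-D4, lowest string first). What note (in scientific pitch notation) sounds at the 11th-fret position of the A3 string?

G#4

The open A3 string plus 11 semitones: A–A#–B–C–…–F#–G–G#.
The walk passes from B into C once, so the octave number goes from 3 to 4.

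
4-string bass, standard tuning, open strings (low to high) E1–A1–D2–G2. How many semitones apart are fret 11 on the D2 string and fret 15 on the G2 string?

D2 at fret 11 → C#3 (MIDI 49); G2 at fret 15 → A#3 (MIDI 58).
49 − 58 = -9, so the two pitches are 9 semitones apart, with A#3 the higher.

9 semitones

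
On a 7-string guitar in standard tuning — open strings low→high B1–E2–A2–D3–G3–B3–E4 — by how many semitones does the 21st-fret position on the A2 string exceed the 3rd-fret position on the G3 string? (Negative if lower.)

8 semitones

A2 at fret 21 → F♯4 (MIDI 66); G3 at fret 3 → A♯3 (MIDI 58).
66 − 58 = 8, so the two pitches are 8 semitones apart.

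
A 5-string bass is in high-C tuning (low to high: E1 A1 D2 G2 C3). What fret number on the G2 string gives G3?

G3 is 12 semitones above the open G2 (G–G#–A–A#–…–F–F#–G), so it sits at fret 12.

12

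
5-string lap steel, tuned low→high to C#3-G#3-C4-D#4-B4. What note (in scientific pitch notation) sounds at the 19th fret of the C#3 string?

G#4

C#3 is MIDI 49. Adding 19 gives 68, which is G#4.
(Equivalently spelled Ab4.)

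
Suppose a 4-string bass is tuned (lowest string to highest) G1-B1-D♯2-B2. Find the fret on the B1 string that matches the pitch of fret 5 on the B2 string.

Fret 5 on B2 is MIDI 47 + 5 = 52 (E3). On the B1 string (open MIDI 35), that pitch is 52 − 35 = fret 17.

17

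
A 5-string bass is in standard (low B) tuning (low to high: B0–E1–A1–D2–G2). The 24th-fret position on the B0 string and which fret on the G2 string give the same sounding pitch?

4

Fret 24 on B0 is MIDI 23 + 24 = 47 (B2). On the G2 string (open MIDI 43), that pitch is 47 − 43 = fret 4.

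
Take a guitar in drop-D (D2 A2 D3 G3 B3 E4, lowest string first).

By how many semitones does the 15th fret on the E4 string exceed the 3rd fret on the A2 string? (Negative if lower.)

E4 at fret 15 → G5 (MIDI 79); A2 at fret 3 → C3 (MIDI 48).
79 − 48 = 31, so the two pitches are 31 semitones apart.

31 semitones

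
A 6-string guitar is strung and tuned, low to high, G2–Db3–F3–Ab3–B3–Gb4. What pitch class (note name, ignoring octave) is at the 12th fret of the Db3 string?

Each fret is one semitone, so Db3 + 12 = Db.

Db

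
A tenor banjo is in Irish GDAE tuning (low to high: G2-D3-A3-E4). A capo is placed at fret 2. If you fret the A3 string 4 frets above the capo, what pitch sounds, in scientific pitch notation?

D♯4

The capo raises the open A3 by 2 semitones to B3; fretting 4 more gives A3 + 2 + 4 = A3 + 6 semitones = D♯4.
(Also written E♭.)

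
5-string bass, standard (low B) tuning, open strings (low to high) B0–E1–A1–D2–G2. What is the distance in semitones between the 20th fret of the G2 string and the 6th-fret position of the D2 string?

G2 at fret 20 → D#4 (MIDI 63); D2 at fret 6 → G#2 (MIDI 44).
63 − 44 = 19, so the two pitches are 19 semitones apart, with D#4 the higher.

19 semitones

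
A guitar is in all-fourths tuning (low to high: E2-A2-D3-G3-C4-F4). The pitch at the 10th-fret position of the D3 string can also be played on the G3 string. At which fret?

5

D3 at fret 10 is D3 + 10 semitones = C4.
The open G3 string is 5 semitones above the open D3, so the same pitch on the G3 string lies at fret 10 − 5 = 5.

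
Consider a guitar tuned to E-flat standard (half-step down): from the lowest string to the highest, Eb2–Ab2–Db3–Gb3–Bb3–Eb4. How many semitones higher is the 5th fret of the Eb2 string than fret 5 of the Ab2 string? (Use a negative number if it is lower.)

Eb2 at fret 5 → Ab2 (MIDI 44); Ab2 at fret 5 → Db3 (MIDI 49).
44 − 49 = -5, so the two pitches are 5 semitones apart.

-5 semitones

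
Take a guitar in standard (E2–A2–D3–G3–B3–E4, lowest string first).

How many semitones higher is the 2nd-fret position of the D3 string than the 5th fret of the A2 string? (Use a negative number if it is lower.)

2 semitones

D3 at fret 2 → E3 (MIDI 52); A2 at fret 5 → D3 (MIDI 50).
52 − 50 = 2, so the two pitches are 2 semitones apart.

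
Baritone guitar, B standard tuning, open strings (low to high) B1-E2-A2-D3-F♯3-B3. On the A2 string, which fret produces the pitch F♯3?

F♯3 is 9 semitones above the open A2 (A–A#–B–C–C#–D–D#–E–F–F#), so it sits at fret 9.

9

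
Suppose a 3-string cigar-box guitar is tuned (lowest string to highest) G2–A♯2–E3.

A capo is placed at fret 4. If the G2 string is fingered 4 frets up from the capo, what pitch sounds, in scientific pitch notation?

D♯3

The capo raises the open G2 by 4 semitones to B2; fretting 4 more gives G2 + 4 + 4 = G2 + 8 semitones = D♯3.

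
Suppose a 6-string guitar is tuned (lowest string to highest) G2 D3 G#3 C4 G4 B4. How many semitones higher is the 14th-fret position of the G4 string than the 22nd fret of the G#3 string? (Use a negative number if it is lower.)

3 semitones

G4 at fret 14 → A5 (MIDI 81); G#3 at fret 22 → F#5 (MIDI 78).
81 − 78 = 3, so the two pitches are 3 semitones apart.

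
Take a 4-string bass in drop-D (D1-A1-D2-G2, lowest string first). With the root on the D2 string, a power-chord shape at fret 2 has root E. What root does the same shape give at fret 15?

Moving from fret 2 to fret 15 shifts the root by 13 semitones.
E up 13 semitones is F.

F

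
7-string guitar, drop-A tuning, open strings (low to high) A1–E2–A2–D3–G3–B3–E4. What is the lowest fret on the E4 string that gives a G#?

4

From E4, count semitones up the chromatic scale until reaching G#: E–F–F#–G–G# — 4 steps.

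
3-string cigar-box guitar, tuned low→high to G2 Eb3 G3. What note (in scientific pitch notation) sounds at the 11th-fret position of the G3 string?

G3 is MIDI 55. Adding 11 gives 66, which is Gb4.
(Equivalently spelled F#4.)

Gb4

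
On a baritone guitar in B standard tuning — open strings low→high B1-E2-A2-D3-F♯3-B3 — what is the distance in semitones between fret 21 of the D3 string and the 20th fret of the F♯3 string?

3 semitones

D3 at fret 21 → B4 (MIDI 71); F♯3 at fret 20 → D5 (MIDI 74).
71 − 74 = -3, so the two pitches are 3 semitones apart, with D5 the higher.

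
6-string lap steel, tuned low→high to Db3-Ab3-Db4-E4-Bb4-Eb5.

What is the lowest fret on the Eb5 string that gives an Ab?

From Eb5, count semitones up the chromatic scale until reaching Ab: Eb–E–F–Gb–G–Ab — 5 steps.

5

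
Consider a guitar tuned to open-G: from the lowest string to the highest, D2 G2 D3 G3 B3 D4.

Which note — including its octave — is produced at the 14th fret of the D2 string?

E3

Each fret is one semitone, so D2 + 14 = E3.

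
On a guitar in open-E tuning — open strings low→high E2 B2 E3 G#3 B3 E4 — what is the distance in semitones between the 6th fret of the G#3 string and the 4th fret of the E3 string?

G#3 at fret 6 → D4 (MIDI 62); E3 at fret 4 → G#3 (MIDI 56).
62 − 56 = 6, so the two pitches are 6 semitones apart, with D4 the higher.

6 semitones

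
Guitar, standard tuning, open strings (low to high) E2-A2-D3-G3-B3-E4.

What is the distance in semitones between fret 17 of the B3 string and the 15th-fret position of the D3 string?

B3 at fret 17 → E5 (MIDI 76); D3 at fret 15 → F4 (MIDI 65).
76 − 65 = 11, so the two pitches are 11 semitones apart, with E5 the higher.

11 semitones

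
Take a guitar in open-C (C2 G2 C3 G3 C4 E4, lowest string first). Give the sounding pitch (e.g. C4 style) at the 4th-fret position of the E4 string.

G♯4

The open E4 string plus 4 semitones: E–F–F#–G–G#.
No B→C boundary is crossed, so the octave stays at 4.
(Equivalently spelled A♭4.)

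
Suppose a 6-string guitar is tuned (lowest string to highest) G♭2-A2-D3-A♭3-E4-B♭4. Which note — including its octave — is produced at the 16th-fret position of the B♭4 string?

D6

Each fret is one semitone, so B♭4 + 16 = D6.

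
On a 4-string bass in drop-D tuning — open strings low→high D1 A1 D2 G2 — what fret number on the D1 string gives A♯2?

A♯2 is 20 semitones above the open D1 (D–D#–E–F–…–G#–A–A#), so it sits at fret 20.

20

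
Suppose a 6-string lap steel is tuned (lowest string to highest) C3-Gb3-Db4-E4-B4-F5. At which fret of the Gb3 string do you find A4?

A4 is 15 semitones above the open Gb3 (Gb–G–Ab–A–…–G–Ab–A), so it sits at fret 15.

15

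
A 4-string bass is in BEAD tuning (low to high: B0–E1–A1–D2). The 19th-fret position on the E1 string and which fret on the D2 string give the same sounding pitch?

E1 at fret 19 is E1 + 19 semitones = B2.
The open D2 string is 10 semitones above the open E1, so the same pitch on the D2 string lies at fret 19 − 10 = 9.

9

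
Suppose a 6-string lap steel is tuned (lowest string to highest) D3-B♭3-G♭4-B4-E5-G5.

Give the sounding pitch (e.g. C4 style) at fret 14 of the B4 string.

The open B4 string plus 14 semitones: B–C–Db–D–…–B–C–Db.
The walk passes from B into C 2 times, so the octave number goes from 4 to 6.

D♭6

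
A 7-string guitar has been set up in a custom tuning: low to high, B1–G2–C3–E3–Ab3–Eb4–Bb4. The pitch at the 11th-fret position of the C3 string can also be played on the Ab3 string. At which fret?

C3 at fret 11 is C3 + 11 semitones = B3.
The open Ab3 string is 8 semitones above the open C3, so the same pitch on the Ab3 string lies at fret 11 − 8 = 3.

3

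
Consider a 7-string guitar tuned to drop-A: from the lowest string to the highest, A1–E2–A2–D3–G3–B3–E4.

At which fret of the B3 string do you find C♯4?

C♯4 is 2 semitones above the open B3 (B–C–C#), so it sits at fret 2.

2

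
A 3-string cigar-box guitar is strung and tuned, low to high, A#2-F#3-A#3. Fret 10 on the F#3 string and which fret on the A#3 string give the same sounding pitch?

F#3 at fret 10 is F#3 + 10 semitones = E4.
The open A#3 string is 4 semitones above the open F#3, so the same pitch on the A#3 string lies at fret 10 − 4 = 6.

6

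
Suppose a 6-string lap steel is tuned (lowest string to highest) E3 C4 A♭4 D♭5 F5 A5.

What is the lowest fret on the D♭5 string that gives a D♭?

0

From D♭5, count semitones up the chromatic scale until reaching D♭: Db — 0 steps.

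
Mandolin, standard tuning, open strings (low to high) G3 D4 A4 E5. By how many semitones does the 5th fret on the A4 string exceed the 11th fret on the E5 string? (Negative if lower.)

A4 at fret 5 → D5 (MIDI 74); E5 at fret 11 → D♯6 (MIDI 87).
74 − 87 = -13, so the two pitches are 13 semitones apart.

-13 semitones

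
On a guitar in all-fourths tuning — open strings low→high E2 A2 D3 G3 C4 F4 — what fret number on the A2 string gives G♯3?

11

G♯3 is 11 semitones above the open A2 (A–A#–B–C–…–F#–G–G#), so it sits at fret 11.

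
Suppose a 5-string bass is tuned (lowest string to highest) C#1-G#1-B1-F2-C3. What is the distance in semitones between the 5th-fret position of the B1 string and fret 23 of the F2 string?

24 semitones

B1 at fret 5 → E2 (MIDI 40); F2 at fret 23 → E4 (MIDI 64).
40 − 64 = -24, so the two pitches are 24 semitones apart, with E4 the higher.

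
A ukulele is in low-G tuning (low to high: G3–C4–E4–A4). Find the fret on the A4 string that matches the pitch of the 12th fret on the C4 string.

3

Fret 12 on C4 is MIDI 60 + 12 = 72 (C5). On the A4 string (open MIDI 69), that pitch is 72 − 69 = fret 3.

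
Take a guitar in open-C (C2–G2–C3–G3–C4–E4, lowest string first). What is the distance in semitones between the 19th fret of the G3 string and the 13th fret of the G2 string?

G3 at fret 19 → D5 (MIDI 74); G2 at fret 13 → G#3 (MIDI 56).
74 − 56 = 18, so the two pitches are 18 semitones apart, with D5 the higher.

18 semitones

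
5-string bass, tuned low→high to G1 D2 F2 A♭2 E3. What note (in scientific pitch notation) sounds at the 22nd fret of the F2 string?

E♭4

Each fret is one semitone, so F2 + 22 = E♭4.
(Equivalently spelled D♯4.)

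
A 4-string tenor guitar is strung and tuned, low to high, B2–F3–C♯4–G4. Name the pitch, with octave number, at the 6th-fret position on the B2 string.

F3

The open B2 string plus 6 semitones: B–C–C#–D–D#–E–F.
The walk passes from B into C once, so the octave number goes from 2 to 3.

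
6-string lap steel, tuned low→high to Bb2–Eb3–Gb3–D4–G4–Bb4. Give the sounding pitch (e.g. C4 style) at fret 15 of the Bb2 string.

Each fret is one semitone, so Bb2 + 15 = Db4.
(Equivalently spelled C#4.)

Db4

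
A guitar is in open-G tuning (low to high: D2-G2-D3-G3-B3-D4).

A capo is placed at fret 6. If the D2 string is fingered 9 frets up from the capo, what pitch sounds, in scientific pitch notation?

The capo raises the open D2 by 6 semitones to G♯2; fretting 9 more gives D2 + 6 + 9 = D2 + 15 semitones = F3.

F3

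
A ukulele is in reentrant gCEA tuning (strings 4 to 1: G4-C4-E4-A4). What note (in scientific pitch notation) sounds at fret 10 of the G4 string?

G4 is MIDI 67. Adding 10 gives 77, which is F5.

F5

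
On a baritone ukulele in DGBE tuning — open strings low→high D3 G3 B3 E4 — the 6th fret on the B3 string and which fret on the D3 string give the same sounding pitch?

Fret 6 on B3 is MIDI 59 + 6 = 65 (F4). On the D3 string (open MIDI 50), that pitch is 65 − 50 = fret 15.

15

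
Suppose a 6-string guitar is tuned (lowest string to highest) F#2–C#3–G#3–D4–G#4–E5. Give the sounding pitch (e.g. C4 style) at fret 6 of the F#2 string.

F#2 is MIDI 42. Adding 6 gives 48, which is C3.

C3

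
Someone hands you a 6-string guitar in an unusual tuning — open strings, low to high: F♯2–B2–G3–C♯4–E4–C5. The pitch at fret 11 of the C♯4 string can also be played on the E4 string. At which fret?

C♯4 at fret 11 is C♯4 + 11 semitones = C5.
The open E4 string is 3 semitones above the open C♯4, so the same pitch on the E4 string lies at fret 11 − 3 = 8.

8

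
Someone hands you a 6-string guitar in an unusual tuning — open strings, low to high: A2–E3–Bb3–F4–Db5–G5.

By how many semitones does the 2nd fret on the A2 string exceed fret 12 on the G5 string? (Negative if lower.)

-44 semitones

A2 at fret 2 → B2 (MIDI 47); G5 at fret 12 → G6 (MIDI 91).
47 − 91 = -44, so the two pitches are 44 semitones apart.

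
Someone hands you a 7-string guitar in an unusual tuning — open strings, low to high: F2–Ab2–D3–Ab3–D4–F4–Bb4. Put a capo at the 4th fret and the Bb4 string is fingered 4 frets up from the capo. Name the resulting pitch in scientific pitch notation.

The capo raises the open Bb4 by 4 semitones to D5; fretting 4 more gives Bb4 + 4 + 4 = Bb4 + 8 semitones = Gb5.

Gb5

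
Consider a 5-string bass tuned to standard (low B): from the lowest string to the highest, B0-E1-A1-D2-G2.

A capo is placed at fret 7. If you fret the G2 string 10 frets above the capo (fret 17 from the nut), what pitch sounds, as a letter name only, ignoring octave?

The capo raises the open G2 by 7 semitones to D3; fretting 10 more gives G2 + 7 + 10 = G2 + 17 semitones, landing on C.

C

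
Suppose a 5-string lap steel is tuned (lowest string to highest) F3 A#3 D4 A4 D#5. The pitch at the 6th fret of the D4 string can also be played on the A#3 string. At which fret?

D4 at fret 6 is D4 + 6 semitones = G#4.
The open A#3 string is 4 semitones below the open D4, so the same pitch on the A#3 string lies at fret 6 + 4 = 10.

10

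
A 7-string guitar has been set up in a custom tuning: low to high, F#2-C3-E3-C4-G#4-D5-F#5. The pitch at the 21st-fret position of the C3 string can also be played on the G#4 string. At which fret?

Fret 21 on C3 is MIDI 48 + 21 = 69 (A4). On the G#4 string (open MIDI 68), that pitch is 69 − 68 = fret 1.

1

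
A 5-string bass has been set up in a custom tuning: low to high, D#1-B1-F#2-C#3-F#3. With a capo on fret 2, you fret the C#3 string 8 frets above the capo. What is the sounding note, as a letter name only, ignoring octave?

B

The capo raises the open C#3 by 2 semitones to D#3; fretting 8 more gives C#3 + 2 + 8 = C#3 + 10 semitones, landing on B.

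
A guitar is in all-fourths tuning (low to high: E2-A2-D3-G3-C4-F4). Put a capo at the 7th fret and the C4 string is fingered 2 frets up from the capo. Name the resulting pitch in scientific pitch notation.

A4

The capo raises the open C4 by 7 semitones to G4; fretting 2 more gives C4 + 7 + 2 = C4 + 9 semitones = A4.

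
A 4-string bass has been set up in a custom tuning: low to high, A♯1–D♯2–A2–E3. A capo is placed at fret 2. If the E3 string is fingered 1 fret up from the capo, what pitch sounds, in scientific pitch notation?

G3

The capo raises the open E3 by 2 semitones to F♯3; fretting 1 more gives E3 + 2 + 1 = E3 + 3 semitones = G3.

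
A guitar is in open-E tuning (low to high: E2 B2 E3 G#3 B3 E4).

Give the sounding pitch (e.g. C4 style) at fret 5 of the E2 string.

E2 is MIDI 40. Adding 5 gives 45, which is A2.

A2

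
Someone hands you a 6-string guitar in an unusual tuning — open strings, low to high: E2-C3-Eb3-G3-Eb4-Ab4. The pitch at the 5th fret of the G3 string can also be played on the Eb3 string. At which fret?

9

Fret 5 on G3 is MIDI 55 + 5 = 60 (C4). On the Eb3 string (open MIDI 51), that pitch is 60 − 51 = fret 9.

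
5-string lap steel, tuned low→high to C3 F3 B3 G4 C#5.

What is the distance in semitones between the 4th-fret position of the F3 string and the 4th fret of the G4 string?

F3 at fret 4 → A3 (MIDI 57); G4 at fret 4 → B4 (MIDI 71).
57 − 71 = -14, so the two pitches are 14 semitones apart, with B4 the higher.

14 semitones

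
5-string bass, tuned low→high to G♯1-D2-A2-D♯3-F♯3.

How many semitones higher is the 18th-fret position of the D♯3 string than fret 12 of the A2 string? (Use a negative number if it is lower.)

12 semitones

D♯3 at fret 18 → A4 (MIDI 69); A2 at fret 12 → A3 (MIDI 57).
69 − 57 = 12, so the two pitches are 12 semitones apart.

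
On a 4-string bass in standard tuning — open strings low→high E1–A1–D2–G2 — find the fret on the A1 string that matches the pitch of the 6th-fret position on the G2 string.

G2 at fret 6 is G2 + 6 semitones = C♯3.
The open A1 string is 10 semitones below the open G2, so the same pitch on the A1 string lies at fret 6 + 10 = 16.

16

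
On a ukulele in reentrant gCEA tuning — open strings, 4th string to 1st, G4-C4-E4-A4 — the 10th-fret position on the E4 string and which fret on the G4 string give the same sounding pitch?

7

E4 at fret 10 is E4 + 10 semitones = D5.
The open G4 string is 3 semitones above the open E4, so the same pitch on the G4 string lies at fret 10 − 3 = 7.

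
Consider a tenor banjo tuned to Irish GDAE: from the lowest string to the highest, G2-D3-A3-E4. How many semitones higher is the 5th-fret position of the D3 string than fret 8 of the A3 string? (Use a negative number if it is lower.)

D3 at fret 5 → G3 (MIDI 55); A3 at fret 8 → F4 (MIDI 65).
55 − 65 = -10, so the two pitches are 10 semitones apart.

-10 semitones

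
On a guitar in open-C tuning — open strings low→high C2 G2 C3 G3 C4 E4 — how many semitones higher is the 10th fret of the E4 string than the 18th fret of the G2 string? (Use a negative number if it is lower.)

E4 at fret 10 → D5 (MIDI 74); G2 at fret 18 → C♯4 (MIDI 61).
74 − 61 = 13, so the two pitches are 13 semitones apart.

13 semitones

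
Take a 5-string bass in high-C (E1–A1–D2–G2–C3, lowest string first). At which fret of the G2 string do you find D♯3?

D♯3 is 8 semitones above the open G2 (G–G#–A–A#–B–C–C#–D–D#), so it sits at fret 8.

8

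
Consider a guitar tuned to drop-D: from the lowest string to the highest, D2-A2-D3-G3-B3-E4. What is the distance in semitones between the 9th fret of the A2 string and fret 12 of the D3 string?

8 semitones

A2 at fret 9 → F♯3 (MIDI 54); D3 at fret 12 → D4 (MIDI 62).
54 − 62 = -8, so the two pitches are 8 semitones apart, with D4 the higher.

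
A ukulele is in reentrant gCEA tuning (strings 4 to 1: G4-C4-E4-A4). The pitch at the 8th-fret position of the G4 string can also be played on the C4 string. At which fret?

Fret 8 on G4 is MIDI 67 + 8 = 75 (D♯5). On the C4 string (open MIDI 60), that pitch is 75 − 60 = fret 15.

15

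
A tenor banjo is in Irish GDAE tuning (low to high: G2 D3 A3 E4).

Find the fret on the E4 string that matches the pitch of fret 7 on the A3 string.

0

A3 at fret 7 is A3 + 7 semitones = E4.
The open E4 string is 7 semitones above the open A3, so the same pitch on the E4 string lies at fret 7 − 7 = 0.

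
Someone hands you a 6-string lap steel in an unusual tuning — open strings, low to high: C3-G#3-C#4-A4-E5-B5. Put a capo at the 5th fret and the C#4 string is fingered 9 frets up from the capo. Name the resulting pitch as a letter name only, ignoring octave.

The capo raises the open C#4 by 5 semitones to F#4; fretting 9 more gives C#4 + 5 + 9 = C#4 + 14 semitones, landing on D#.
(Also written Eb.)

D#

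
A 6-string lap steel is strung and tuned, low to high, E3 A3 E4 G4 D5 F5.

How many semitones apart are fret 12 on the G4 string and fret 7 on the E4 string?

G4 at fret 12 → G5 (MIDI 79); E4 at fret 7 → B4 (MIDI 71).
79 − 71 = 8, so the two pitches are 8 semitones apart, with G5 the higher.

8 semitones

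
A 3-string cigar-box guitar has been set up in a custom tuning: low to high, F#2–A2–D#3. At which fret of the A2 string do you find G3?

10

G3 is 10 semitones above the open A2 (A–A#–B–C–…–F–F#–G), so it sits at fret 10.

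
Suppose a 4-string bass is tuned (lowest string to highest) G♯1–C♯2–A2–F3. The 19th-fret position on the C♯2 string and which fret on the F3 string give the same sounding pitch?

3

C♯2 at fret 19 is C♯2 + 19 semitones = G♯3.
The open F3 string is 16 semitones above the open C♯2, so the same pitch on the F3 string lies at fret 19 − 16 = 3.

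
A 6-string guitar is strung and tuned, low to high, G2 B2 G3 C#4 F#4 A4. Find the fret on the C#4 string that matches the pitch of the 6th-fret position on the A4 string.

14

A4 at fret 6 is A4 + 6 semitones = D#5.
The open C#4 string is 8 semitones below the open A4, so the same pitch on the C#4 string lies at fret 6 + 8 = 14.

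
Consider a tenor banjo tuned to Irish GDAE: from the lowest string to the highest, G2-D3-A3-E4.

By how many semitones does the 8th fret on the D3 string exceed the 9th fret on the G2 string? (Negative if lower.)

D3 at fret 8 → A♯3 (MIDI 58); G2 at fret 9 → E3 (MIDI 52).
58 − 52 = 6, so the two pitches are 6 semitones apart.

6 semitones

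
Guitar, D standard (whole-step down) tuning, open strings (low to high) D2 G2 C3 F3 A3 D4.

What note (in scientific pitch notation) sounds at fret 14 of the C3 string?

C3 is MIDI 48. Adding 14 gives 62, which is D4.

D4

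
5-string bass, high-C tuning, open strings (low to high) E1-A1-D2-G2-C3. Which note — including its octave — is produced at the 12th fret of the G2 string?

G3

G2 is MIDI 43. Adding 12 gives 55, which is G3.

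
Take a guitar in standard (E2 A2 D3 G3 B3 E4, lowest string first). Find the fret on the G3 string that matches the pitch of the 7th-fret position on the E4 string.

Fret 7 on E4 is MIDI 64 + 7 = 71 (B4). On the G3 string (open MIDI 55), that pitch is 71 − 55 = fret 16.

16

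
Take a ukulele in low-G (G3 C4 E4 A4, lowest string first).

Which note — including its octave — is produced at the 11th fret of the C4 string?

C4 is MIDI 60. Adding 11 gives 71, which is B4.

B4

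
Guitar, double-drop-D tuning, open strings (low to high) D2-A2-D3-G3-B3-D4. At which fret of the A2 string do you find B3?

14

B3 is 14 semitones above the open A2 (A–A#–B–C–…–A–A#–B), so it sits at fret 14.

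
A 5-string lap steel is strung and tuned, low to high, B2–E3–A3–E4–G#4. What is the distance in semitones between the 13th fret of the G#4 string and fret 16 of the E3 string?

G#4 at fret 13 → A5 (MIDI 81); E3 at fret 16 → G#4 (MIDI 68).
81 − 68 = 13, so the two pitches are 13 semitones apart, with A5 the higher.

13 semitones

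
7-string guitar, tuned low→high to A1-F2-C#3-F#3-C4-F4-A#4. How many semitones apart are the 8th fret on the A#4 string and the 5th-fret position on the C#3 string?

A#4 at fret 8 → F#5 (MIDI 78); C#3 at fret 5 → F#3 (MIDI 54).
78 − 54 = 24, so the two pitches are 24 semitones apart, with F#5 the higher.

24 semitones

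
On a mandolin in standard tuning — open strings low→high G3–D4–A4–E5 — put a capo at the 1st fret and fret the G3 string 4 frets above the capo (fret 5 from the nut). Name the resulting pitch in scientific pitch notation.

C4

The capo raises the open G3 by 1 semitone to G#3; fretting 4 more gives G3 + 1 + 4 = G3 + 5 semitones = C4.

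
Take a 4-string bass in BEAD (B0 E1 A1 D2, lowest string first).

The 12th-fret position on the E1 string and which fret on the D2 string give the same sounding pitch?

2

E1 at fret 12 is E1 + 12 semitones = E2.
The open D2 string is 10 semitones above the open E1, so the same pitch on the D2 string lies at fret 12 − 10 = 2.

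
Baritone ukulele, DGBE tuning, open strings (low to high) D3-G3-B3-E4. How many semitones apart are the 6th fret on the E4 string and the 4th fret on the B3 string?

7 semitones

E4 at fret 6 → A♯4 (MIDI 70); B3 at fret 4 → D♯4 (MIDI 63).
70 − 63 = 7, so the two pitches are 7 semitones apart, with A♯4 the higher.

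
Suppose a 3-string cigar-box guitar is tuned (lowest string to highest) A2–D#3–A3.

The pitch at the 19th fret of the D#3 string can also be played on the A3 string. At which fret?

13

Fret 19 on D#3 is MIDI 51 + 19 = 70 (A#4). On the A3 string (open MIDI 57), that pitch is 70 − 57 = fret 13.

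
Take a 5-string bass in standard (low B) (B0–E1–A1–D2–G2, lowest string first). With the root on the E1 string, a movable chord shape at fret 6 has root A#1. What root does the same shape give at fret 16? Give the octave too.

Moving from fret 6 to fret 16 shifts the root by 10 semitones.
A#1 up 10 semitones is G#2.

G#2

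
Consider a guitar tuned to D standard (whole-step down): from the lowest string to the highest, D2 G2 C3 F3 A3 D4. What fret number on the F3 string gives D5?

21

D5 is 21 semitones above the open F3 (F–F#–G–G#–…–C–C#–D), so it sits at fret 21.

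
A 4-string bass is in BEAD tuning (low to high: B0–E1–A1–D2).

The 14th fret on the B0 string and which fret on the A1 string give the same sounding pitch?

B0 at fret 14 is B0 + 14 semitones = C#2.
The open A1 string is 10 semitones above the open B0, so the same pitch on the A1 string lies at fret 14 − 10 = 4.

4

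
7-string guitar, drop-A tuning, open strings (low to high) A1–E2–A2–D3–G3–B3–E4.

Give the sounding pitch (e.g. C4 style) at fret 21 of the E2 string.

C#4

Each fret is one semitone, so E2 + 21 = C#4.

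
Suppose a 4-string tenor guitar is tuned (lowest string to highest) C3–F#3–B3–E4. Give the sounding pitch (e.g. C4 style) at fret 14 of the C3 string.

D4

C3 is MIDI 48. Adding 14 gives 62, which is D4.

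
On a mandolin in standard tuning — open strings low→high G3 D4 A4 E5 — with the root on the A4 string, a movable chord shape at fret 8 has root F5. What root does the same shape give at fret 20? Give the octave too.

Moving from fret 8 to fret 20 shifts the root by 12 semitones.
F5 up 12 semitones is F6.

F6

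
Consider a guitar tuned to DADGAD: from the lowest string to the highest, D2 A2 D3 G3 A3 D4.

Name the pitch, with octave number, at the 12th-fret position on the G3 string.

G3 is MIDI 55. Adding 12 gives 67, which is G4.

G4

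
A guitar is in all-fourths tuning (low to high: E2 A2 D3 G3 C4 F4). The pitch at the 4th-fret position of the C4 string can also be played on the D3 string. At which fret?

14

C4 at fret 4 is C4 + 4 semitones = E4.
The open D3 string is 10 semitones below the open C4, so the same pitch on the D3 string lies at fret 4 + 10 = 14.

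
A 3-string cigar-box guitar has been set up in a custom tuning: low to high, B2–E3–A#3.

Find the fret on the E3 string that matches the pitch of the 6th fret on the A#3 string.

12

A#3 at fret 6 is A#3 + 6 semitones = E4.
The open E3 string is 6 semitones below the open A#3, so the same pitch on the E3 string lies at fret 6 + 6 = 12.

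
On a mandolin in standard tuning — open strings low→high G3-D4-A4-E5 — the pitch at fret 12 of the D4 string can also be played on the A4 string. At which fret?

Fret 12 on D4 is MIDI 62 + 12 = 74 (D5). On the A4 string (open MIDI 69), that pitch is 74 − 69 = fret 5.

5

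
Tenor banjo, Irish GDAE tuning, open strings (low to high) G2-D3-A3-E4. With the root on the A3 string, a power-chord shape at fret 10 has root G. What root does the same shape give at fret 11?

G♯

Moving from fret 10 to fret 11 shifts the root by 1 semitone.
G up 1 semitone is G♯.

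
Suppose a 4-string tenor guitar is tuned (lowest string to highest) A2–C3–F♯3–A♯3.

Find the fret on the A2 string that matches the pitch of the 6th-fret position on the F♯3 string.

F♯3 at fret 6 is F♯3 + 6 semitones = C4.
The open A2 string is 9 semitones below the open F♯3, so the same pitch on the A2 string lies at fret 6 + 9 = 15.

15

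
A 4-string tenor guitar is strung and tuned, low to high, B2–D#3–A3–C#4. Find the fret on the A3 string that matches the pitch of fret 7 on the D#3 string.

Fret 7 on D#3 is MIDI 51 + 7 = 58 (A#3). On the A3 string (open MIDI 57), that pitch is 58 − 57 = fret 1.

1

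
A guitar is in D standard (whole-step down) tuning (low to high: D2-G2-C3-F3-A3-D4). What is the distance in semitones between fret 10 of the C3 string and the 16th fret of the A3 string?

15 semitones

C3 at fret 10 → A♯3 (MIDI 58); A3 at fret 16 → C♯5 (MIDI 73).
58 − 73 = -15, so the two pitches are 15 semitones apart, with C♯5 the higher.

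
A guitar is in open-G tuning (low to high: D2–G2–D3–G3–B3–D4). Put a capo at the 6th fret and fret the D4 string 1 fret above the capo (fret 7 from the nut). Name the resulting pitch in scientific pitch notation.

A4

The capo raises the open D4 by 6 semitones to G♯4; fretting 1 more gives D4 + 6 + 1 = D4 + 7 semitones = A4.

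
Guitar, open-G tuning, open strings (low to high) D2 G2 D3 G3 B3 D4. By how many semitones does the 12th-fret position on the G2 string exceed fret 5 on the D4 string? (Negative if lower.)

G2 at fret 12 → G3 (MIDI 55); D4 at fret 5 → G4 (MIDI 67).
55 − 67 = -12, so the two pitches are 12 semitones apart.

-12 semitones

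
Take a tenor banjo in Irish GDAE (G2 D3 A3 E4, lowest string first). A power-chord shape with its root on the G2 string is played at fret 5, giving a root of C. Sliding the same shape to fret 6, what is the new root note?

C#

Moving from fret 5 to fret 6 shifts the root by 1 semitone.
C up 1 semitone is C#.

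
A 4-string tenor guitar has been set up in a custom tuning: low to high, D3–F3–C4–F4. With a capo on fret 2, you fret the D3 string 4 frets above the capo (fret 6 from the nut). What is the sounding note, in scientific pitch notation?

G#3

The capo raises the open D3 by 2 semitones to E3; fretting 4 more gives D3 + 2 + 4 = D3 + 6 semitones = G#3.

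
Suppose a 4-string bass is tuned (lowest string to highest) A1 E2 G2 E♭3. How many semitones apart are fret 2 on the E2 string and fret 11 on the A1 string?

E2 at fret 2 → G♭2 (MIDI 42); A1 at fret 11 → A♭2 (MIDI 44).
42 − 44 = -2, so the two pitches are 2 semitones apart, with A♭2 the higher.

2 semitones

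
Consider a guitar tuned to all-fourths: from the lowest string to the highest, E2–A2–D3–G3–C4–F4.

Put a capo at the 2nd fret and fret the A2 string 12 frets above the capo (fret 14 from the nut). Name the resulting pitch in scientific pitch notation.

The capo raises the open A2 by 2 semitones to B2; fretting 12 more gives A2 + 2 + 12 = A2 + 14 semitones = B3.

B3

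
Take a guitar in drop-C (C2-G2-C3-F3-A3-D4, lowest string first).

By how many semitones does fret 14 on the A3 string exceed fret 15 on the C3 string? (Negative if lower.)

8 semitones

A3 at fret 14 → B4 (MIDI 71); C3 at fret 15 → D#4 (MIDI 63).
71 − 63 = 8, so the two pitches are 8 semitones apart.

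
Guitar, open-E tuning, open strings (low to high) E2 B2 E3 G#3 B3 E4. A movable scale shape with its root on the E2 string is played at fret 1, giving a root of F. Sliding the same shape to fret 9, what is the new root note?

Moving from fret 1 to fret 9 shifts the root by 8 semitones.
F up 8 semitones is C#.

C#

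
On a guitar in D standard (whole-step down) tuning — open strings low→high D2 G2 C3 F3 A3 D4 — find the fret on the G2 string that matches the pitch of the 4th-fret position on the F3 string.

14

F3 at fret 4 is F3 + 4 semitones = A3.
The open G2 string is 10 semitones below the open F3, so the same pitch on the G2 string lies at fret 4 + 10 = 14.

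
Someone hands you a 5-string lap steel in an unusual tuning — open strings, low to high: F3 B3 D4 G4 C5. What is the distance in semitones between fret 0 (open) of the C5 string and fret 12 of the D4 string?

2 semitones

C5 at fret 0 → C5 (MIDI 72); D4 at fret 12 → D5 (MIDI 74).
72 − 74 = -2, so the two pitches are 2 semitones apart, with D5 the higher.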